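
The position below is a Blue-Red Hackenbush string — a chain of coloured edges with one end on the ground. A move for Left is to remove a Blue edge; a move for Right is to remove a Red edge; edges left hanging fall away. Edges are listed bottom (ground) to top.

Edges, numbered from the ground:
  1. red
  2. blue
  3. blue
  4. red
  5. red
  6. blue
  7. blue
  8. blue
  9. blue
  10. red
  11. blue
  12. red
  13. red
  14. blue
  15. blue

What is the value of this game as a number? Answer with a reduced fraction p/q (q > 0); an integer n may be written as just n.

Recurse on prefixes of the 15-edge string red blue blue red red blue blue blue blue red blue red red blue blue:
val_1 [r]  L=[]  R=[0]  ⇒ -1
val_2 [rb]  L=[-1]  R=[0]  ⇒ -1/2
val_3 [rbb]  L=[-1, -1/2]  R=[0]  ⇒ -1/4
val_4 [rbbr]  L=[-1, -1/2]  R=[-1/4, 0]  ⇒ -3/8
val_5 [rbbrr]  L=[-1, -1/2]  R=[-3/8, -1/4, 0]  ⇒ -7/16
val_6 [rbbrrb]  L=[-1, -1/2, -7/16]  R=[-3/8, -1/4, 0]  ⇒ -13/32
val_7 [rbbrrbb]  L=[-1, -1/2, -7/16, -13/32]  R=[-3/8, -1/4, 0]  ⇒ -25/64
val_8 [rbbrrbbb]  L=[-1, -1/2, -7/16, -13/32, -25/64]  R=[-3/8, -1/4, 0]  ⇒ -49/128
val_9 [rbbrrbbbb]  L=[-1, -1/2, -7/16, -13/32, -25/64, -49/128]  R=[-3/8, -1/4, 0]  ⇒ -97/256
val_10 [rbbrrbbbbr]  L=[-1, -1/2, -7/16, -13/32, -25/64, -49/128]  R=[-97/256, -3/8, -1/4, 0]  ⇒ -195/512
val_11 [rbbrrbbbbrb]  L=[-1, -1/2, -7/16, -13/32, -25/64, -49/128, -195/512]  R=[-97/256, -3/8, -1/4, 0]  ⇒ -389/1024
val_12 [rbbrrbbbbrbr]  L=[-1, -1/2, -7/16, -13/32, -25/64, -49/128, -195/512]  R=[-389/1024, -97/256, -3/8, -1/4, 0]  ⇒ -779/2048
val_13 [rbbrrbbbbrbrr]  L=[-1, -1/2, -7/16, -13/32, -25/64, -49/128, -195/512]  R=[-779/2048, -389/1024, -97/256, -3/8, -1/4, 0]  ⇒ -1559/4096
val_14 [rbbrrbbbbrbrrb]  L=[-1, -1/2, -7/16, -13/32, -25/64, -49/128, -195/512, -1559/4096]  R=[-779/2048, -389/1024, -97/256, -3/8, -1/4, 0]  ⇒ -3117/8192
val_15 [rbbrrbbbbrbrrbb]  L=[-1, -1/2, -7/16, -13/32, -25/64, -49/128, -195/512, -1559/4096, -3117/8192]  R=[-779/2048, -389/1024, -97/256, -3/8, -1/4, 0]  ⇒ -6233/16384

-6233/16384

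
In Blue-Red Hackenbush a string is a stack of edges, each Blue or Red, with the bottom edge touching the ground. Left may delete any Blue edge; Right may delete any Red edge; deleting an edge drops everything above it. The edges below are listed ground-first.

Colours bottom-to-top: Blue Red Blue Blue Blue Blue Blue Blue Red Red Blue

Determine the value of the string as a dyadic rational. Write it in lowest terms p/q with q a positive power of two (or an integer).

B: Left { 0 }, Right {  } ⇒ simplest 1
BR: Left { 0 }, Right { 1 } ⇒ simplest 1/2
BRB: Left { 0; 1/2 }, Right { 1 } ⇒ simplest 3/4
BRBB: Left { 0; 1/2; 3/4 }, Right { 1 } ⇒ simplest 7/8
BRBBB: Left { 0; 1/2; 3/4; 7/8 }, Right { 1 } ⇒ simplest 15/16
BRBBBB: Left { 0; 1/2; 3/4; 7/8; 15/16 }, Right { 1 } ⇒ simplest 31/32
BRBBBBB: Left { 0; 1/2; 3/4; 7/8; 15/16; 31/32 }, Right { 1 } ⇒ simplest 63/64
BRBBBBBB: Left { 0; 1/2; 3/4; 7/8; 15/16; 31/32; 63/64 }, Right { 1 } ⇒ simplest 127/128
BRBBBBBBR: Left { 0; 1/2; 3/4; 7/8; 15/16; 31/32; 63/64 }, Right { 127/128; 1 } ⇒ simplest 253/256
BRBBBBBBRR: Left { 0; 1/2; 3/4; 7/8; 15/16; 31/32; 63/64 }, Right { 253/256; 127/128; 1 } ⇒ simplest 505/512
BRBBBBBBRRB: Left { 0; 1/2; 3/4; 7/8; 15/16; 31/32; 63/64; 505/512 }, Right { 253/256; 127/128; 1 } ⇒ simplest 1011/1024

1011/1024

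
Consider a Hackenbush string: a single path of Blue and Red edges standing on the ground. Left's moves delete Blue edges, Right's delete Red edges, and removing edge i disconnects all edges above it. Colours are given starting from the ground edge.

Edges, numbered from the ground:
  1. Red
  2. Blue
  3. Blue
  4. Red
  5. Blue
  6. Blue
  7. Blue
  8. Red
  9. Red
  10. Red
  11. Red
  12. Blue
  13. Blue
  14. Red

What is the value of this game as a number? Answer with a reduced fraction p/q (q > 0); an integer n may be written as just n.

-2291/8192

Recurse on prefixes of the 14-edge string Red Blue Blue Red Blue Blue Blue Red Red Red Red Blue Blue Red:
edge 1 of 14 (Red): {  | 0 } so -1
edge 2 of 14 (Blue): { -1 | 0 } so -1/2
edge 3 of 14 (Blue): { -1; -1/2 | 0 } so -1/4
edge 4 of 14 (Red): { -1; -1/2 | -1/4; 0 } so -3/8
edge 5 of 14 (Blue): { -1; -1/2; -3/8 | -1/4; 0 } so -5/16
edge 6 of 14 (Blue): { -1; -1/2; -3/8; -5/16 | -1/4; 0 } so -9/32
edge 7 of 14 (Blue): { -1; -1/2; -3/8; -5/16; -9/32 | -1/4; 0 } so -17/64
edge 8 of 14 (Red): { -1; -1/2; -3/8; -5/16; -9/32 | -17/64; -1/4; 0 } so -35/128
edge 9 of 14 (Red): { -1; -1/2; -3/8; -5/16; -9/32 | -35/128; -17/64; -1/4; 0 } so -71/256
edge 10 of 14 (Red): { -1; -1/2; -3/8; -5/16; -9/32 | -71/256; -35/128; -17/64; -1/4; 0 } so -143/512
edge 11 of 14 (Red): { -1; -1/2; -3/8; -5/16; -9/32 | -143/512; -71/256; -35/128; -17/64; -1/4; 0 } so -287/1024
edge 12 of 14 (Blue): { -1; -1/2; -3/8; -5/16; -9/32; -287/1024 | -143/512; -71/256; -35/128; -17/64; -1/4; 0 } so -573/2048
edge 13 of 14 (Blue): { -1; -1/2; -3/8; -5/16; -9/32; -287/1024; -573/2048 | -143/512; -71/256; -35/128; -17/64; -1/4; 0 } so -1145/4096
edge 14 of 14 (Red): { -1; -1/2; -3/8; -5/16; -9/32; -287/1024; -573/2048 | -1145/4096; -143/512; -71/256; -35/128; -17/64; -1/4; 0 } so -2291/8192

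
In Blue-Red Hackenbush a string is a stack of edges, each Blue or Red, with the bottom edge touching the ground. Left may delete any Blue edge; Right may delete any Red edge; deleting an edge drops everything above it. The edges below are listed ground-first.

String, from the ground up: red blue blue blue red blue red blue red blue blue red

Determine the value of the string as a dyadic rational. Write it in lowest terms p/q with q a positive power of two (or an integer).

-339/2048

edge 1 of 12 (red): { · | 0 } -> -1
edge 2 of 12 (blue): { -1 | 0 } -> -1/2
edge 3 of 12 (blue): { -1; -1/2 | 0 } -> -1/4
edge 4 of 12 (blue): { -1; -1/2; -1/4 | 0 } -> -1/8
edge 5 of 12 (red): { -1; -1/2; -1/4 | -1/8; 0 } -> -3/16
edge 6 of 12 (blue): { -1; -1/2; -1/4; -3/16 | -1/8; 0 } -> -5/32
edge 7 of 12 (red): { -1; -1/2; -1/4; -3/16 | -5/32; -1/8; 0 } -> -11/64
edge 8 of 12 (blue): { -1; -1/2; -1/4; -3/16; -11/64 | -5/32; -1/8; 0 } -> -21/128
edge 9 of 12 (red): { -1; -1/2; -1/4; -3/16; -11/64 | -21/128; -5/32; -1/8; 0 } -> -43/256
edge 10 of 12 (blue): { -1; -1/2; -1/4; -3/16; -11/64; -43/256 | -21/128; -5/32; -1/8; 0 } -> -85/512
edge 11 of 12 (blue): { -1; -1/2; -1/4; -3/16; -11/64; -43/256; -85/512 | -21/128; -5/32; -1/8; 0 } -> -169/1024
edge 12 of 12 (red): { -1; -1/2; -1/4; -3/16; -11/64; -43/256; -85/512 | -169/1024; -21/128; -5/32; -1/8; 0 } -> -339/2048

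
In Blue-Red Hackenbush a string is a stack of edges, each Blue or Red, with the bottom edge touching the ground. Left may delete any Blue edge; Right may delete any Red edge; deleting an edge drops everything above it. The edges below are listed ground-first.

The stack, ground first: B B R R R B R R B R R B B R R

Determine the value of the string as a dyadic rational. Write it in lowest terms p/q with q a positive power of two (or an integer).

B: Left { 0 }, Right { none } ⇒ simplest 1
BB: Left { 0 1 }, Right { none } ⇒ simplest 2
BBR: Left { 0 1 }, Right { 2 } ⇒ simplest 3/2
BBRR: Left { 0 1 }, Right { 3/2 2 } ⇒ simplest 5/4
BBRRR: Left { 0 1 }, Right { 5/4 3/2 2 } ⇒ simplest 9/8
BBRRRB: Left { 0 1 9/8 }, Right { 5/4 3/2 2 } ⇒ simplest 19/16
BBRRRBR: Left { 0 1 9/8 }, Right { 19/16 5/4 3/2 2 } ⇒ simplest 37/32
BBRRRBRR: Left { 0 1 9/8 }, Right { 37/32 19/16 5/4 3/2 2 } ⇒ simplest 73/64
BBRRRBRRB: Left { 0 1 9/8 73/64 }, Right { 37/32 19/16 5/4 3/2 2 } ⇒ simplest 147/128
BBRRRBRRBR: Left { 0 1 9/8 73/64 }, Right { 147/128 37/32 19/16 5/4 3/2 2 } ⇒ simplest 293/256
BBRRRBRRBRR: Left { 0 1 9/8 73/64 }, Right { 293/256 147/128 37/32 19/16 5/4 3/2 2 } ⇒ simplest 585/512
BBRRRBRRBRRB: Left { 0 1 9/8 73/64 585/512 }, Right { 293/256 147/128 37/32 19/16 5/4 3/2 2 } ⇒ simplest 1171/1024
BBRRRBRRBRRBB: Left { 0 1 9/8 73/64 585/512 1171/1024 }, Right { 293/256 147/128 37/32 19/16 5/4 3/2 2 } ⇒ simplest 2343/2048
BBRRRBRRBRRBBR: Left { 0 1 9/8 73/64 585/512 1171/1024 }, Right { 2343/2048 293/256 147/128 37/32 19/16 5/4 3/2 2 } ⇒ simplest 4685/4096
BBRRRBRRBRRBBRR: Left { 0 1 9/8 73/64 585/512 1171/1024 }, Right { 4685/4096 2343/2048 293/256 147/128 37/32 19/16 5/4 3/2 2 } ⇒ simplest 9369/8192

9369/8192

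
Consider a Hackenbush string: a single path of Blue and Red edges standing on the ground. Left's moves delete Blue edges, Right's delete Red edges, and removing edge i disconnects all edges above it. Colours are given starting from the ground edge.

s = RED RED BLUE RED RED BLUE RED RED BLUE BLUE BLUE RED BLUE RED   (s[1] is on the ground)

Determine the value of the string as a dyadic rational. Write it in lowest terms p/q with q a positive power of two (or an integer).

v(R) = { (no moves) | 0 } — -1
v(RR) = { (no moves) | -1 0 } — -2
v(RRB) = { -2 | -1 0 } — -3/2
v(RRBR) = { -2 | -3/2 -1 0 } — -7/4
v(RRBRR) = { -2 | -7/4 -3/2 -1 0 } — -15/8
v(RRBRRB) = { -2 -15/8 | -7/4 -3/2 -1 0 } — -29/16
v(RRBRRBR) = { -2 -15/8 | -29/16 -7/4 -3/2 -1 0 } — -59/32
v(RRBRRBRR) = { -2 -15/8 | -59/32 -29/16 -7/4 -3/2 -1 0 } — -119/64
v(RRBRRBRRB) = { -2 -15/8 -119/64 | -59/32 -29/16 -7/4 -3/2 -1 0 } — -237/128
v(RRBRRBRRBB) = { -2 -15/8 -119/64 -237/128 | -59/32 -29/16 -7/4 -3/2 -1 0 } — -473/256
v(RRBRRBRRBBB) = { -2 -15/8 -119/64 -237/128 -473/256 | -59/32 -29/16 -7/4 -3/2 -1 0 } — -945/512
v(RRBRRBRRBBBR) = { -2 -15/8 -119/64 -237/128 -473/256 | -945/512 -59/32 -29/16 -7/4 -3/2 -1 0 } — -1891/1024
v(RRBRRBRRBBBRB) = { -2 -15/8 -119/64 -237/128 -473/256 -1891/1024 | -945/512 -59/32 -29/16 -7/4 -3/2 -1 0 } — -3781/2048
v(RRBRRBRRBBBRBR) = { -2 -15/8 -119/64 -237/128 -473/256 -1891/1024 | -3781/2048 -945/512 -59/32 -29/16 -7/4 -3/2 -1 0 } — -7563/4096

-7563/4096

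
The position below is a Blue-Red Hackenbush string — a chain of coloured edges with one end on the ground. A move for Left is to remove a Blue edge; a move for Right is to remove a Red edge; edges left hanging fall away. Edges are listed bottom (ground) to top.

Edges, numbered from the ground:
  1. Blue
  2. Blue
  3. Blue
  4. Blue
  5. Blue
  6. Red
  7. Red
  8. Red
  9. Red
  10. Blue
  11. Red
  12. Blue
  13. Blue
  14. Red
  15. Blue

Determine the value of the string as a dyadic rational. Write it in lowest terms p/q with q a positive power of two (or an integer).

Recurse on prefixes of the 15-edge string Blue Blue Blue Blue Blue Red Red Red Red Blue Red Blue Blue Red Blue:
B: Left { 0 }, Right {  } → simplest 1
BB: Left { 0; 1 }, Right {  } → simplest 2
BBB: Left { 0; 1; 2 }, Right {  } → simplest 3
BBBB: Left { 0; 1; 2; 3 }, Right {  } → simplest 4
BBBBB: Left { 0; 1; 2; 3; 4 }, Right {  } → simplest 5
BBBBBR: Left { 0; 1; 2; 3; 4 }, Right { 5 } → simplest 9/2
BBBBBRR: Left { 0; 1; 2; 3; 4 }, Right { 9/2; 5 } → simplest 17/4
BBBBBRRR: Left { 0; 1; 2; 3; 4 }, Right { 17/4; 9/2; 5 } → simplest 33/8
BBBBBRRRR: Left { 0; 1; 2; 3; 4 }, Right { 33/8; 17/4; 9/2; 5 } → simplest 65/16
BBBBBRRRRB: Left { 0; 1; 2; 3; 4; 65/16 }, Right { 33/8; 17/4; 9/2; 5 } → simplest 131/32
BBBBBRRRRBR: Left { 0; 1; 2; 3; 4; 65/16 }, Right { 131/32; 33/8; 17/4; 9/2; 5 } → simplest 261/64
BBBBBRRRRBRB: Left { 0; 1; 2; 3; 4; 65/16; 261/64 }, Right { 131/32; 33/8; 17/4; 9/2; 5 } → simplest 523/128
BBBBBRRRRBRBB: Left { 0; 1; 2; 3; 4; 65/16; 261/64; 523/128 }, Right { 131/32; 33/8; 17/4; 9/2; 5 } → simplest 1047/256
BBBBBRRRRBRBBR: Left { 0; 1; 2; 3; 4; 65/16; 261/64; 523/128 }, Right { 1047/256; 131/32; 33/8; 17/4; 9/2; 5 } → simplest 2093/512
BBBBBRRRRBRBBRB: Left { 0; 1; 2; 3; 4; 65/16; 261/64; 523/128; 2093/512 }, Right { 1047/256; 131/32; 33/8; 17/4; 9/2; 5 } → simplest 4187/1024

4187/1024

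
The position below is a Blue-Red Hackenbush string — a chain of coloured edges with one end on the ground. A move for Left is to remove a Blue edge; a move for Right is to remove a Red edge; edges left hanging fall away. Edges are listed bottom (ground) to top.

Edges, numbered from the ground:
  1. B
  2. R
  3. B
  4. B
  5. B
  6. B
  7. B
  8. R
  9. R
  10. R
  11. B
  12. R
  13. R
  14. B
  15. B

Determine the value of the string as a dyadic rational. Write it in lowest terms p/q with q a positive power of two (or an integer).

15911/16384

Build value(s[:k]) for k = 1..15, string s = B R B B B B B R R R B R R B B.
step 1: add B to get B; options L={ 0 } R={ · } ⇒ 1
step 2: add R to get BR; options L={ 0 } R={ 1 } ⇒ 1/2
step 3: add B to get BRB; options L={ 0,1/2 } R={ 1 } ⇒ 3/4
step 4: add B to get BRBB; options L={ 0,1/2,3/4 } R={ 1 } ⇒ 7/8
step 5: add B to get BRBBB; options L={ 0,1/2,3/4,7/8 } R={ 1 } ⇒ 15/16
step 6: add B to get BRBBBB; options L={ 0,1/2,3/4,7/8,15/16 } R={ 1 } ⇒ 31/32
step 7: add B to get BRBBBBB; options L={ 0,1/2,3/4,7/8,15/16,31/32 } R={ 1 } ⇒ 63/64
step 8: add R to get BRBBBBBR; options L={ 0,1/2,3/4,7/8,15/16,31/32 } R={ 63/64,1 } ⇒ 125/128
step 9: add R to get BRBBBBBRR; options L={ 0,1/2,3/4,7/8,15/16,31/32 } R={ 125/128,63/64,1 } ⇒ 249/256
step 10: add R to get BRBBBBBRRR; options L={ 0,1/2,3/4,7/8,15/16,31/32 } R={ 249/256,125/128,63/64,1 } ⇒ 497/512
step 11: add B to get BRBBBBBRRRB; options L={ 0,1/2,3/4,7/8,15/16,31/32,497/512 } R={ 249/256,125/128,63/64,1 } ⇒ 995/1024
step 12: add R to get BRBBBBBRRRBR; options L={ 0,1/2,3/4,7/8,15/16,31/32,497/512 } R={ 995/1024,249/256,125/128,63/64,1 } ⇒ 1989/2048
step 13: add R to get BRBBBBBRRRBRR; options L={ 0,1/2,3/4,7/8,15/16,31/32,497/512 } R={ 1989/2048,995/1024,249/256,125/128,63/64,1 } ⇒ 3977/4096
step 14: add B to get BRBBBBBRRRBRRB; options L={ 0,1/2,3/4,7/8,15/16,31/32,497/512,3977/4096 } R={ 1989/2048,995/1024,249/256,125/128,63/64,1 } ⇒ 7955/8192
step 15: add B to get BRBBBBBRRRBRRBB; options L={ 0,1/2,3/4,7/8,15/16,31/32,497/512,3977/4096,7955/8192 } R={ 1989/2048,995/1024,249/256,125/128,63/64,1 } ⇒ 15911/16384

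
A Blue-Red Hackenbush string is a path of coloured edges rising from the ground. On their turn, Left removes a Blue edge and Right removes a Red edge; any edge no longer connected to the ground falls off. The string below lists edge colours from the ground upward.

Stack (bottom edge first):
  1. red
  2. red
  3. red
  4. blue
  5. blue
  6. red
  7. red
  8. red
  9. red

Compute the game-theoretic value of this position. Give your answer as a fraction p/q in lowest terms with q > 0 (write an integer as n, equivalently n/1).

-159/64

Prefix values for red red red blue blue red red red red via {L|R} + simplicity:
edge 1 of 9 (red): { · | 0 } ⇒ -1
edge 2 of 9 (red): { · | -1; 0 } ⇒ -2
edge 3 of 9 (red): { · | -2; -1; 0 } ⇒ -3
edge 4 of 9 (blue): { -3 | -2; -1; 0 } ⇒ -5/2
edge 5 of 9 (blue): { -3; -5/2 | -2; -1; 0 } ⇒ -9/4
edge 6 of 9 (red): { -3; -5/2 | -9/4; -2; -1; 0 } ⇒ -19/8
edge 7 of 9 (red): { -3; -5/2 | -19/8; -9/4; -2; -1; 0 } ⇒ -39/16
edge 8 of 9 (red): { -3; -5/2 | -39/16; -19/8; -9/4; -2; -1; 0 } ⇒ -79/32
edge 9 of 9 (red): { -3; -5/2 | -79/32; -39/16; -19/8; -9/4; -2; -1; 0 } ⇒ -159/64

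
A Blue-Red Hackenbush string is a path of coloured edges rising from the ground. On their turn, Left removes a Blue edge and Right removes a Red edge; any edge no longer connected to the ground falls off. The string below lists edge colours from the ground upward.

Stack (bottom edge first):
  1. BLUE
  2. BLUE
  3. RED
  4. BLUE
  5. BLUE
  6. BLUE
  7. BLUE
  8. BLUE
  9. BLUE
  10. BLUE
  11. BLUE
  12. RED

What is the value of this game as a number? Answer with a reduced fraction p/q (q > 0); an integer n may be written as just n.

Build v(s[:k]) for k = 1..12, string s = BLUE BLUE RED BLUE BLUE BLUE BLUE BLUE BLUE BLUE BLUE RED.
edge 1 of 12 (BLUE): { 0 | — } gives 1
edge 2 of 12 (BLUE): { 0 1 | — } gives 2
edge 3 of 12 (RED): { 0 1 | 2 } gives 3/2
edge 4 of 12 (BLUE): { 0 1 3/2 | 2 } gives 7/4
edge 5 of 12 (BLUE): { 0 1 3/2 7/4 | 2 } gives 15/8
edge 6 of 12 (BLUE): { 0 1 3/2 7/4 15/8 | 2 } gives 31/16
edge 7 of 12 (BLUE): { 0 1 3/2 7/4 15/8 31/16 | 2 } gives 63/32
edge 8 of 12 (BLUE): { 0 1 3/2 7/4 15/8 31/16 63/32 | 2 } gives 127/64
edge 9 of 12 (BLUE): { 0 1 3/2 7/4 15/8 31/16 63/32 127/64 | 2 } gives 255/128
edge 10 of 12 (BLUE): { 0 1 3/2 7/4 15/8 31/16 63/32 127/64 255/128 | 2 } gives 511/256
edge 11 of 12 (BLUE): { 0 1 3/2 7/4 15/8 31/16 63/32 127/64 255/128 511/256 | 2 } gives 1023/512
edge 12 of 12 (RED): { 0 1 3/2 7/4 15/8 31/16 63/32 127/64 255/128 511/256 | 1023/512 2 } gives 2045/1024

2045/1024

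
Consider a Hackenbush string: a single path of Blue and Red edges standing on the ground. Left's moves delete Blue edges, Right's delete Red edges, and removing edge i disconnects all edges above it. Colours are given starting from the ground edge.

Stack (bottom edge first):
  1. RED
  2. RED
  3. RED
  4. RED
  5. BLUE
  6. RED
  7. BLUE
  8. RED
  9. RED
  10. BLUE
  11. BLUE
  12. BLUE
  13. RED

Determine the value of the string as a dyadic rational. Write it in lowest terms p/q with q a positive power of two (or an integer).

val_1 [R]  L=[none]  R=[0]  = -1
val_2 [RR]  L=[none]  R=[-1; 0]  = -2
val_3 [RRR]  L=[none]  R=[-2; -1; 0]  = -3
val_4 [RRRR]  L=[none]  R=[-3; -2; -1; 0]  = -4
val_5 [RRRRB]  L=[-4]  R=[-3; -2; -1; 0]  = -7/2
val_6 [RRRRBR]  L=[-4]  R=[-7/2; -3; -2; -1; 0]  = -15/4
val_7 [RRRRBRB]  L=[-4; -15/4]  R=[-7/2; -3; -2; -1; 0]  = -29/8
val_8 [RRRRBRBR]  L=[-4; -15/4]  R=[-29/8; -7/2; -3; -2; -1; 0]  = -59/16
val_9 [RRRRBRBRR]  L=[-4; -15/4]  R=[-59/16; -29/8; -7/2; -3; -2; -1; 0]  = -119/32
val_10 [RRRRBRBRRB]  L=[-4; -15/4; -119/32]  R=[-59/16; -29/8; -7/2; -3; -2; -1; 0]  = -237/64
val_11 [RRRRBRBRRBB]  L=[-4; -15/4; -119/32; -237/64]  R=[-59/16; -29/8; -7/2; -3; -2; -1; 0]  = -473/128
val_12 [RRRRBRBRRBBB]  L=[-4; -15/4; -119/32; -237/64; -473/128]  R=[-59/16; -29/8; -7/2; -3; -2; -1; 0]  = -945/256
val_13 [RRRRBRBRRBBBR]  L=[-4; -15/4; -119/32; -237/64; -473/128]  R=[-945/256; -59/16; -29/8; -7/2; -3; -2; -1; 0]  = -1891/512

-1891/512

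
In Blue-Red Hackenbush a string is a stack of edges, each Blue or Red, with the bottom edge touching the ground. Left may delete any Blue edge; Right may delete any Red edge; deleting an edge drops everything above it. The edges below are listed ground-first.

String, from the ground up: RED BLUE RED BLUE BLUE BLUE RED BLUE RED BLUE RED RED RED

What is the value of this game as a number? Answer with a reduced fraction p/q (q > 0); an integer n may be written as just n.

-2223/4096

Build v(s[:k]) for k = 1..13, string s = RED BLUE RED BLUE BLUE BLUE RED BLUE RED BLUE RED RED RED.
1 of 13 · R · max L −∞ · min R 0 -> -1
2 of 13 · RB · max L -1 · min R 0 -> -1/2
3 of 13 · RBR · max L -1 · min R -1/2 -> -3/4
4 of 13 · RBRB · max L -3/4 · min R -1/2 -> -5/8
5 of 13 · RBRBB · max L -5/8 · min R -1/2 -> -9/16
6 of 13 · RBRBBB · max L -9/16 · min R -1/2 -> -17/32
7 of 13 · RBRBBBR · max L -9/16 · min R -17/32 -> -35/64
8 of 13 · RBRBBBRB · max L -35/64 · min R -17/32 -> -69/128
9 of 13 · RBRBBBRBR · max L -35/64 · min R -69/128 -> -139/256
10 of 13 · RBRBBBRBRB · max L -139/256 · min R -69/128 -> -277/512
11 of 13 · RBRBBBRBRBR · max L -139/256 · min R -277/512 -> -555/1024
12 of 13 · RBRBBBRBRBRR · max L -139/256 · min R -555/1024 -> -1111/2048
13 of 13 · RBRBBBRBRBRRR · max L -139/256 · min R -1111/2048 -> -2223/4096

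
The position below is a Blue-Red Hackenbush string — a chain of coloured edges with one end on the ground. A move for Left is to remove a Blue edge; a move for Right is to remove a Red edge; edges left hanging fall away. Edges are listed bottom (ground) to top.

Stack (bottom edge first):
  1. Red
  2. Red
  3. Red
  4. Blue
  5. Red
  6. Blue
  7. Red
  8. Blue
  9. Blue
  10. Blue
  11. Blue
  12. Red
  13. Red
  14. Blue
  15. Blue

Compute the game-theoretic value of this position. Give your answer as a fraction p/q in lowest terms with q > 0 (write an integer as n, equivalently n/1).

-10777/4096

1 of 15 · R · max L −∞ · min R 0 -> -1
2 of 15 · RR · max L −∞ · min R -1 -> -2
3 of 15 · RRR · max L −∞ · min R -2 -> -3
4 of 15 · RRRB · max L -3 · min R -2 -> -5/2
5 of 15 · RRRBR · max L -3 · min R -5/2 -> -11/4
6 of 15 · RRRBRB · max L -11/4 · min R -5/2 -> -21/8
7 of 15 · RRRBRBR · max L -11/4 · min R -21/8 -> -43/16
8 of 15 · RRRBRBRB · max L -43/16 · min R -21/8 -> -85/32
9 of 15 · RRRBRBRBB · max L -85/32 · min R -21/8 -> -169/64
10 of 15 · RRRBRBRBBB · max L -169/64 · min R -21/8 -> -337/128
11 of 15 · RRRBRBRBBBB · max L -337/128 · min R -21/8 -> -673/256
12 of 15 · RRRBRBRBBBBR · max L -337/128 · min R -673/256 -> -1347/512
13 of 15 · RRRBRBRBBBBRR · max L -337/128 · min R -1347/512 -> -2695/1024
14 of 15 · RRRBRBRBBBBRRB · max L -2695/1024 · min R -1347/512 -> -5389/2048
15 of 15 · RRRBRBRBBBBRRBB · max L -5389/2048 · min R -1347/512 -> -10777/4096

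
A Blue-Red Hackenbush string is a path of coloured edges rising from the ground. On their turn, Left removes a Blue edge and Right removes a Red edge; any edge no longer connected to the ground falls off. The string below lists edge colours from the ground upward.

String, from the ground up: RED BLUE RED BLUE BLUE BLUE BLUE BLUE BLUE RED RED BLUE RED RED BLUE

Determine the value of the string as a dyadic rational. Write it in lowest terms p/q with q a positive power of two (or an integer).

-8301/16384

Prefix values for RED BLUE RED BLUE BLUE BLUE BLUE BLUE BLUE RED RED BLUE RED RED BLUE via {L|R} + simplicity:
1 of 15 · R · max L −∞ · min R 0 ⇒ -1
2 of 15 · RB · max L -1 · min R 0 ⇒ -1/2
3 of 15 · RBR · max L -1 · min R -1/2 ⇒ -3/4
4 of 15 · RBRB · max L -3/4 · min R -1/2 ⇒ -5/8
5 of 15 · RBRBB · max L -5/8 · min R -1/2 ⇒ -9/16
6 of 15 · RBRBBB · max L -9/16 · min R -1/2 ⇒ -17/32
7 of 15 · RBRBBBB · max L -17/32 · min R -1/2 ⇒ -33/64
8 of 15 · RBRBBBBB · max L -33/64 · min R -1/2 ⇒ -65/128
9 of 15 · RBRBBBBBB · max L -65/128 · min R -1/2 ⇒ -129/256
10 of 15 · RBRBBBBBBR · max L -65/128 · min R -129/256 ⇒ -259/512
11 of 15 · RBRBBBBBBRR · max L -65/128 · min R -259/512 ⇒ -519/1024
12 of 15 · RBRBBBBBBRRB · max L -519/1024 · min R -259/512 ⇒ -1037/2048
13 of 15 · RBRBBBBBBRRBR · max L -519/1024 · min R -1037/2048 ⇒ -2075/4096
14 of 15 · RBRBBBBBBRRBRR · max L -519/1024 · min R -2075/4096 ⇒ -4151/8192
15 of 15 · RBRBBBBBBRRBRRB · max L -4151/8192 · min R -2075/4096 ⇒ -8301/16384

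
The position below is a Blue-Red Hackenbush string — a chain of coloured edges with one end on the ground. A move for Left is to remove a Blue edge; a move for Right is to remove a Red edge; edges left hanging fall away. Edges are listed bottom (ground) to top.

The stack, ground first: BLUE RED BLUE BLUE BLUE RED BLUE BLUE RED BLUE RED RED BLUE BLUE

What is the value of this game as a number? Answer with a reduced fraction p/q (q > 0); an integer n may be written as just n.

1 of 14 · B · max L 0 · min R +∞ so 1
2 of 14 · BR · max L 0 · min R 1 so 1/2
3 of 14 · BRB · max L 1/2 · min R 1 so 3/4
4 of 14 · BRBB · max L 3/4 · min R 1 so 7/8
5 of 14 · BRBBB · max L 7/8 · min R 1 so 15/16
6 of 14 · BRBBBR · max L 7/8 · min R 15/16 so 29/32
7 of 14 · BRBBBRB · max L 29/32 · min R 15/16 so 59/64
8 of 14 · BRBBBRBB · max L 59/64 · min R 15/16 so 119/128
9 of 14 · BRBBBRBBR · max L 59/64 · min R 119/128 so 237/256
10 of 14 · BRBBBRBBRB · max L 237/256 · min R 119/128 so 475/512
11 of 14 · BRBBBRBBRBR · max L 237/256 · min R 475/512 so 949/1024
12 of 14 · BRBBBRBBRBRR · max L 237/256 · min R 949/1024 so 1897/2048
13 of 14 · BRBBBRBBRBRRB · max L 1897/2048 · min R 949/1024 so 3795/4096
14 of 14 · BRBBBRBBRBRRBB · max L 3795/4096 · min R 949/1024 so 7591/8192

7591/8192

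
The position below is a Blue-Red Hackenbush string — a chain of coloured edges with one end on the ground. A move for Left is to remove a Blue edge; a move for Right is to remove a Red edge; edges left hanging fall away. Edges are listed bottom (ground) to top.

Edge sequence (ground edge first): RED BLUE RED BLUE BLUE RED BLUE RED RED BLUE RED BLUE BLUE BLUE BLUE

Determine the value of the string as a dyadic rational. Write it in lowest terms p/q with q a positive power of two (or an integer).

-9633/16384

Build g(s[:k]) for k = 1..15, string s = RED BLUE RED BLUE BLUE RED BLUE RED RED BLUE RED BLUE BLUE BLUE BLUE.
edge 1 of 15 (RED): {  | 0 } — -1
edge 2 of 15 (BLUE): { -1 | 0 } — -1/2
edge 3 of 15 (RED): { -1 | -1/2; 0 } — -3/4
edge 4 of 15 (BLUE): { -1; -3/4 | -1/2; 0 } — -5/8
edge 5 of 15 (BLUE): { -1; -3/4; -5/8 | -1/2; 0 } — -9/16
edge 6 of 15 (RED): { -1; -3/4; -5/8 | -9/16; -1/2; 0 } — -19/32
edge 7 of 15 (BLUE): { -1; -3/4; -5/8; -19/32 | -9/16; -1/2; 0 } — -37/64
edge 8 of 15 (RED): { -1; -3/4; -5/8; -19/32 | -37/64; -9/16; -1/2; 0 } — -75/128
edge 9 of 15 (RED): { -1; -3/4; -5/8; -19/32 | -75/128; -37/64; -9/16; -1/2; 0 } — -151/256
edge 10 of 15 (BLUE): { -1; -3/4; -5/8; -19/32; -151/256 | -75/128; -37/64; -9/16; -1/2; 0 } — -301/512
edge 11 of 15 (RED): { -1; -3/4; -5/8; -19/32; -151/256 | -301/512; -75/128; -37/64; -9/16; -1/2; 0 } — -603/1024
edge 12 of 15 (BLUE): { -1; -3/4; -5/8; -19/32; -151/256; -603/1024 | -301/512; -75/128; -37/64; -9/16; -1/2; 0 } — -1205/2048
edge 13 of 15 (BLUE): { -1; -3/4; -5/8; -19/32; -151/256; -603/1024; -1205/2048 | -301/512; -75/128; -37/64; -9/16; -1/2; 0 } — -2409/4096
edge 14 of 15 (BLUE): { -1; -3/4; -5/8; -19/32; -151/256; -603/1024; -1205/2048; -2409/4096 | -301/512; -75/128; -37/64; -9/16; -1/2; 0 } — -4817/8192
edge 15 of 15 (BLUE): { -1; -3/4; -5/8; -19/32; -151/256; -603/1024; -1205/2048; -2409/4096; -4817/8192 | -301/512; -75/128; -37/64; -9/16; -1/2; 0 } — -9633/16384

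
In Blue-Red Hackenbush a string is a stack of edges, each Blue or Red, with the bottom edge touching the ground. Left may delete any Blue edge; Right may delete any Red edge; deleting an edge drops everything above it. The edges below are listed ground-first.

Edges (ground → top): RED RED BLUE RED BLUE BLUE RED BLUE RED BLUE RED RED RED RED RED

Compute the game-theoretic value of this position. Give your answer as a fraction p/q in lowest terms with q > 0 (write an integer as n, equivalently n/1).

-12991/8192

edge 1 of 15 (RED): { · | 0 } gives -1
edge 2 of 15 (RED): { · | -1,0 } gives -2
edge 3 of 15 (BLUE): { -2 | -1,0 } gives -3/2
edge 4 of 15 (RED): { -2 | -3/2,-1,0 } gives -7/4
edge 5 of 15 (BLUE): { -2,-7/4 | -3/2,-1,0 } gives -13/8
edge 6 of 15 (BLUE): { -2,-7/4,-13/8 | -3/2,-1,0 } gives -25/16
edge 7 of 15 (RED): { -2,-7/4,-13/8 | -25/16,-3/2,-1,0 } gives -51/32
edge 8 of 15 (BLUE): { -2,-7/4,-13/8,-51/32 | -25/16,-3/2,-1,0 } gives -101/64
edge 9 of 15 (RED): { -2,-7/4,-13/8,-51/32 | -101/64,-25/16,-3/2,-1,0 } gives -203/128
edge 10 of 15 (BLUE): { -2,-7/4,-13/8,-51/32,-203/128 | -101/64,-25/16,-3/2,-1,0 } gives -405/256
edge 11 of 15 (RED): { -2,-7/4,-13/8,-51/32,-203/128 | -405/256,-101/64,-25/16,-3/2,-1,0 } gives -811/512
edge 12 of 15 (RED): { -2,-7/4,-13/8,-51/32,-203/128 | -811/512,-405/256,-101/64,-25/16,-3/2,-1,0 } gives -1623/1024
edge 13 of 15 (RED): { -2,-7/4,-13/8,-51/32,-203/128 | -1623/1024,-811/512,-405/256,-101/64,-25/16,-3/2,-1,0 } gives -3247/2048
edge 14 of 15 (RED): { -2,-7/4,-13/8,-51/32,-203/128 | -3247/2048,-1623/1024,-811/512,-405/256,-101/64,-25/16,-3/2,-1,0 } gives -6495/4096
edge 15 of 15 (RED): { -2,-7/4,-13/8,-51/32,-203/128 | -6495/4096,-3247/2048,-1623/1024,-811/512,-405/256,-101/64,-25/16,-3/2,-1,0 } gives -12991/8192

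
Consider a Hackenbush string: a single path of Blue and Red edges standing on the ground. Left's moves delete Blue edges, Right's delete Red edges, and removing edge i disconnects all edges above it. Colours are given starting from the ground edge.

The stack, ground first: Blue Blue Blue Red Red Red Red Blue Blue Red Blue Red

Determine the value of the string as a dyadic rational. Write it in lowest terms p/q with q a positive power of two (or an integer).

1077/512

Recurse on prefixes of the 12-edge string Blue Blue Blue Red Red Red Red Blue Blue Red Blue Red:
G(B) = { 0 | ∅ } -> 1
G(BB) = { 0, 1 | ∅ } -> 2
G(BBB) = { 0, 1, 2 | ∅ } -> 3
G(BBBR) = { 0, 1, 2 | 3 } -> 5/2
G(BBBRR) = { 0, 1, 2 | 5/2, 3 } -> 9/4
G(BBBRRR) = { 0, 1, 2 | 9/4, 5/2, 3 } -> 17/8
G(BBBRRRR) = { 0, 1, 2 | 17/8, 9/4, 5/2, 3 } -> 33/16
G(BBBRRRRB) = { 0, 1, 2, 33/16 | 17/8, 9/4, 5/2, 3 } -> 67/32
G(BBBRRRRBB) = { 0, 1, 2, 33/16, 67/32 | 17/8, 9/4, 5/2, 3 } -> 135/64
G(BBBRRRRBBR) = { 0, 1, 2, 33/16, 67/32 | 135/64, 17/8, 9/4, 5/2, 3 } -> 269/128
G(BBBRRRRBBRB) = { 0, 1, 2, 33/16, 67/32, 269/128 | 135/64, 17/8, 9/4, 5/2, 3 } -> 539/256
G(BBBRRRRBBRBR) = { 0, 1, 2, 33/16, 67/32, 269/128 | 539/256, 135/64, 17/8, 9/4, 5/2, 3 } -> 1077/512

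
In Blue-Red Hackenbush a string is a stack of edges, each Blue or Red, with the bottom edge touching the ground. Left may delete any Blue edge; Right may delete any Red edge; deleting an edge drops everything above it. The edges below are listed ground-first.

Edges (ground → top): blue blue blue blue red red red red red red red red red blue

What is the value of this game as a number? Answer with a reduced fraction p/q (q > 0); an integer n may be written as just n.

3075/1024

Build g(s[:k]) for k = 1..14, string s = blue blue blue blue red red red red red red red red red blue.
step 1: add blue to get b; options L={ 0 } R={ — } — 1
step 2: add blue to get bb; options L={ 0, 1 } R={ — } — 2
step 3: add blue to get bbb; options L={ 0, 1, 2 } R={ — } — 3
step 4: add blue to get bbbb; options L={ 0, 1, 2, 3 } R={ — } — 4
step 5: add red to get bbbbr; options L={ 0, 1, 2, 3 } R={ 4 } — 7/2
step 6: add red to get bbbbrr; options L={ 0, 1, 2, 3 } R={ 7/2, 4 } — 13/4
step 7: add red to get bbbbrrr; options L={ 0, 1, 2, 3 } R={ 13/4, 7/2, 4 } — 25/8
step 8: add red to get bbbbrrrr; options L={ 0, 1, 2, 3 } R={ 25/8, 13/4, 7/2, 4 } — 49/16
step 9: add red to get bbbbrrrrr; options L={ 0, 1, 2, 3 } R={ 49/16, 25/8, 13/4, 7/2, 4 } — 97/32
step 10: add red to get bbbbrrrrrr; options L={ 0, 1, 2, 3 } R={ 97/32, 49/16, 25/8, 13/4, 7/2, 4 } — 193/64
step 11: add red to get bbbbrrrrrrr; options L={ 0, 1, 2, 3 } R={ 193/64, 97/32, 49/16, 25/8, 13/4, 7/2, 4 } — 385/128
step 12: add red to get bbbbrrrrrrrr; options L={ 0, 1, 2, 3 } R={ 385/128, 193/64, 97/32, 49/16, 25/8, 13/4, 7/2, 4 } — 769/256
step 13: add red to get bbbbrrrrrrrrr; options L={ 0, 1, 2, 3 } R={ 769/256, 385/128, 193/64, 97/32, 49/16, 25/8, 13/4, 7/2, 4 } — 1537/512
step 14: add blue to get bbbbrrrrrrrrrb; options L={ 0, 1, 2, 3, 1537/512 } R={ 769/256, 385/128, 193/64, 97/32, 49/16, 25/8, 13/4, 7/2, 4 } — 3075/1024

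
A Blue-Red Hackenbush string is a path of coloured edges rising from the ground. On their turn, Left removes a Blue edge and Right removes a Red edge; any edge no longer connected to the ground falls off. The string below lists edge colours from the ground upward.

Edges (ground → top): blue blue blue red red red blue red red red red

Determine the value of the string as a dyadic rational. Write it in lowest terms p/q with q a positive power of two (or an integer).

b: Left { 0 }, Right { none } ⇒ simplest 1
bb: Left { 0,1 }, Right { none } ⇒ simplest 2
bbb: Left { 0,1,2 }, Right { none } ⇒ simplest 3
bbbr: Left { 0,1,2 }, Right { 3 } ⇒ simplest 5/2
bbbrr: Left { 0,1,2 }, Right { 5/2,3 } ⇒ simplest 9/4
bbbrrr: Left { 0,1,2 }, Right { 9/4,5/2,3 } ⇒ simplest 17/8
bbbrrrb: Left { 0,1,2,17/8 }, Right { 9/4,5/2,3 } ⇒ simplest 35/16
bbbrrrbr: Left { 0,1,2,17/8 }, Right { 35/16,9/4,5/2,3 } ⇒ simplest 69/32
bbbrrrbrr: Left { 0,1,2,17/8 }, Right { 69/32,35/16,9/4,5/2,3 } ⇒ simplest 137/64
bbbrrrbrrr: Left { 0,1,2,17/8 }, Right { 137/64,69/32,35/16,9/4,5/2,3 } ⇒ simplest 273/128
bbbrrrbrrrr: Left { 0,1,2,17/8 }, Right { 273/128,137/64,69/32,35/16,9/4,5/2,3 } ⇒ simplest 545/256

545/256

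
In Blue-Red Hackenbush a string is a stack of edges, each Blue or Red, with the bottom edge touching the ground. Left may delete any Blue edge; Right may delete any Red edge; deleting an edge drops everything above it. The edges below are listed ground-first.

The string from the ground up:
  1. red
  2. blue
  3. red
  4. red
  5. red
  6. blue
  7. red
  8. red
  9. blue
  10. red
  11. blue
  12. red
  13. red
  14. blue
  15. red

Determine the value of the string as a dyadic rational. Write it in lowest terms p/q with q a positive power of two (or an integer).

-15195/16384

1 of 15 · r · max L −∞ · min R 0 = -1
2 of 15 · rb · max L -1 · min R 0 = -1/2
3 of 15 · rbr · max L -1 · min R -1/2 = -3/4
4 of 15 · rbrr · max L -1 · min R -3/4 = -7/8
5 of 15 · rbrrr · max L -1 · min R -7/8 = -15/16
6 of 15 · rbrrrb · max L -15/16 · min R -7/8 = -29/32
7 of 15 · rbrrrbr · max L -15/16 · min R -29/32 = -59/64
8 of 15 · rbrrrbrr · max L -15/16 · min R -59/64 = -119/128
9 of 15 · rbrrrbrrb · max L -119/128 · min R -59/64 = -237/256
10 of 15 · rbrrrbrrbr · max L -119/128 · min R -237/256 = -475/512
11 of 15 · rbrrrbrrbrb · max L -475/512 · min R -237/256 = -949/1024
12 of 15 · rbrrrbrrbrbr · max L -475/512 · min R -949/1024 = -1899/2048
13 of 15 · rbrrrbrrbrbrr · max L -475/512 · min R -1899/2048 = -3799/4096
14 of 15 · rbrrrbrrbrbrrb · max L -3799/4096 · min R -1899/2048 = -7597/8192
15 of 15 · rbrrrbrrbrbrrbr · max L -3799/4096 · min R -7597/8192 = -15195/16384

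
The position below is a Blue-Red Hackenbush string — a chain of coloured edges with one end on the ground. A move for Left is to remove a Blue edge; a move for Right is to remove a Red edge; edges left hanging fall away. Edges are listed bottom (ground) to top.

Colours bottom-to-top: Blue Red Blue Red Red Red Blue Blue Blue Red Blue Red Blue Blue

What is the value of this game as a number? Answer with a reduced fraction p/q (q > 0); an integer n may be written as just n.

4567/8192

Build val(s[:k]) for k = 1..14, string s = Blue Red Blue Red Red Red Blue Blue Blue Red Blue Red Blue Blue.
val(B) = { 0 | none } = 1
val(BR) = { 0 | 1 } = 1/2
val(BRB) = { 0 1/2 | 1 } = 3/4
val(BRBR) = { 0 1/2 | 3/4 1 } = 5/8
val(BRBRR) = { 0 1/2 | 5/8 3/4 1 } = 9/16
val(BRBRRR) = { 0 1/2 | 9/16 5/8 3/4 1 } = 17/32
val(BRBRRRB) = { 0 1/2 17/32 | 9/16 5/8 3/4 1 } = 35/64
val(BRBRRRBB) = { 0 1/2 17/32 35/64 | 9/16 5/8 3/4 1 } = 71/128
val(BRBRRRBBB) = { 0 1/2 17/32 35/64 71/128 | 9/16 5/8 3/4 1 } = 143/256
val(BRBRRRBBBR) = { 0 1/2 17/32 35/64 71/128 | 143/256 9/16 5/8 3/4 1 } = 285/512
val(BRBRRRBBBRB) = { 0 1/2 17/32 35/64 71/128 285/512 | 143/256 9/16 5/8 3/4 1 } = 571/1024
val(BRBRRRBBBRBR) = { 0 1/2 17/32 35/64 71/128 285/512 | 571/1024 143/256 9/16 5/8 3/4 1 } = 1141/2048
val(BRBRRRBBBRBRB) = { 0 1/2 17/32 35/64 71/128 285/512 1141/2048 | 571/1024 143/256 9/16 5/8 3/4 1 } = 2283/4096
val(BRBRRRBBBRBRBB) = { 0 1/2 17/32 35/64 71/128 285/512 1141/2048 2283/4096 | 571/1024 143/256 9/16 5/8 3/4 1 } = 4567/8192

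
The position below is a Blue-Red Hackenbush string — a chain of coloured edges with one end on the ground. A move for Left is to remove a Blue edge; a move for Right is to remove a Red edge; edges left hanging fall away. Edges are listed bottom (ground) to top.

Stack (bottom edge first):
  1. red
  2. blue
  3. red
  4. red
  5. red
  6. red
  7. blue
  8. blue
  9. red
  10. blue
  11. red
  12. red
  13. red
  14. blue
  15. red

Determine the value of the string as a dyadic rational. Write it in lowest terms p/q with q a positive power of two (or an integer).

-15547/16384

r: Left { — }, Right { 0 } ⇒ simplest -1
rb: Left { -1 }, Right { 0 } ⇒ simplest -1/2
rbr: Left { -1 }, Right { -1/2; 0 } ⇒ simplest -3/4
rbrr: Left { -1 }, Right { -3/4; -1/2; 0 } ⇒ simplest -7/8
rbrrr: Left { -1 }, Right { -7/8; -3/4; -1/2; 0 } ⇒ simplest -15/16
rbrrrr: Left { -1 }, Right { -15/16; -7/8; -3/4; -1/2; 0 } ⇒ simplest -31/32
rbrrrrb: Left { -1; -31/32 }, Right { -15/16; -7/8; -3/4; -1/2; 0 } ⇒ simplest -61/64
rbrrrrbb: Left { -1; -31/32; -61/64 }, Right { -15/16; -7/8; -3/4; -1/2; 0 } ⇒ simplest -121/128
rbrrrrbbr: Left { -1; -31/32; -61/64 }, Right { -121/128; -15/16; -7/8; -3/4; -1/2; 0 } ⇒ simplest -243/256
rbrrrrbbrb: Left { -1; -31/32; -61/64; -243/256 }, Right { -121/128; -15/16; -7/8; -3/4; -1/2; 0 } ⇒ simplest -485/512
rbrrrrbbrbr: Left { -1; -31/32; -61/64; -243/256 }, Right { -485/512; -121/128; -15/16; -7/8; -3/4; -1/2; 0 } ⇒ simplest -971/1024
rbrrrrbbrbrr: Left { -1; -31/32; -61/64; -243/256 }, Right { -971/1024; -485/512; -121/128; -15/16; -7/8; -3/4; -1/2; 0 } ⇒ simplest -1943/2048
rbrrrrbbrbrrr: Left { -1; -31/32; -61/64; -243/256 }, Right { -1943/2048; -971/1024; -485/512; -121/128; -15/16; -7/8; -3/4; -1/2; 0 } ⇒ simplest -3887/4096
rbrrrrbbrbrrrb: Left { -1; -31/32; -61/64; -243/256; -3887/4096 }, Right { -1943/2048; -971/1024; -485/512; -121/128; -15/16; -7/8; -3/4; -1/2; 0 } ⇒ simplest -7773/8192
rbrrrrbbrbrrrbr: Left { -1; -31/32; -61/64; -243/256; -3887/4096 }, Right { -7773/8192; -1943/2048; -971/1024; -485/512; -121/128; -15/16; -7/8; -3/4; -1/2; 0 } ⇒ simplest -15547/16384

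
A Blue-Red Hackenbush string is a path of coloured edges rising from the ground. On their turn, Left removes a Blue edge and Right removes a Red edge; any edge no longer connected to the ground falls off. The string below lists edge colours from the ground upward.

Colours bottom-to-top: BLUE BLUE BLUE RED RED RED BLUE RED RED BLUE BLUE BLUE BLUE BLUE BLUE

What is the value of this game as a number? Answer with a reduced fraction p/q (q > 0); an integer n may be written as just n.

val(B) = { 0 |  } so 1
val(BB) = { 0, 1 |  } so 2
val(BBB) = { 0, 1, 2 |  } so 3
val(BBBR) = { 0, 1, 2 | 3 } so 5/2
val(BBBRR) = { 0, 1, 2 | 5/2, 3 } so 9/4
val(BBBRRR) = { 0, 1, 2 | 9/4, 5/2, 3 } so 17/8
val(BBBRRRB) = { 0, 1, 2, 17/8 | 9/4, 5/2, 3 } so 35/16
val(BBBRRRBR) = { 0, 1, 2, 17/8 | 35/16, 9/4, 5/2, 3 } so 69/32
val(BBBRRRBRR) = { 0, 1, 2, 17/8 | 69/32, 35/16, 9/4, 5/2, 3 } so 137/64
val(BBBRRRBRRB) = { 0, 1, 2, 17/8, 137/64 | 69/32, 35/16, 9/4, 5/2, 3 } so 275/128
val(BBBRRRBRRBB) = { 0, 1, 2, 17/8, 137/64, 275/128 | 69/32, 35/16, 9/4, 5/2, 3 } so 551/256
val(BBBRRRBRRBBB) = { 0, 1, 2, 17/8, 137/64, 275/128, 551/256 | 69/32, 35/16, 9/4, 5/2, 3 } so 1103/512
val(BBBRRRBRRBBBB) = { 0, 1, 2, 17/8, 137/64, 275/128, 551/256, 1103/512 | 69/32, 35/16, 9/4, 5/2, 3 } so 2207/1024
val(BBBRRRBRRBBBBB) = { 0, 1, 2, 17/8, 137/64, 275/128, 551/256, 1103/512, 2207/1024 | 69/32, 35/16, 9/4, 5/2, 3 } so 4415/2048
val(BBBRRRBRRBBBBBB) = { 0, 1, 2, 17/8, 137/64, 275/128, 551/256, 1103/512, 2207/1024, 4415/2048 | 69/32, 35/16, 9/4, 5/2, 3 } so 8831/4096

8831/4096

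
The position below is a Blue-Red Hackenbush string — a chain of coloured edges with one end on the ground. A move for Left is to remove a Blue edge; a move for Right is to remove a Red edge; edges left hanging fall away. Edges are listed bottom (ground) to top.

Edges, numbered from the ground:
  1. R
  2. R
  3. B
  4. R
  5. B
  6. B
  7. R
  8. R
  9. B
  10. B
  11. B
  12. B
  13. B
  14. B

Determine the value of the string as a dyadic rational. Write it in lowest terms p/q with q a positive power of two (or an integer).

v_1 [R]  L=[]  R=[0]  gives -1
v_2 [RR]  L=[]  R=[-1,0]  gives -2
v_3 [RRB]  L=[-2]  R=[-1,0]  gives -3/2
v_4 [RRBR]  L=[-2]  R=[-3/2,-1,0]  gives -7/4
v_5 [RRBRB]  L=[-2,-7/4]  R=[-3/2,-1,0]  gives -13/8
v_6 [RRBRBB]  L=[-2,-7/4,-13/8]  R=[-3/2,-1,0]  gives -25/16
v_7 [RRBRBBR]  L=[-2,-7/4,-13/8]  R=[-25/16,-3/2,-1,0]  gives -51/32
v_8 [RRBRBBRR]  L=[-2,-7/4,-13/8]  R=[-51/32,-25/16,-3/2,-1,0]  gives -103/64
v_9 [RRBRBBRRB]  L=[-2,-7/4,-13/8,-103/64]  R=[-51/32,-25/16,-3/2,-1,0]  gives -205/128
v_10 [RRBRBBRRBB]  L=[-2,-7/4,-13/8,-103/64,-205/128]  R=[-51/32,-25/16,-3/2,-1,0]  gives -409/256
v_11 [RRBRBBRRBBB]  L=[-2,-7/4,-13/8,-103/64,-205/128,-409/256]  R=[-51/32,-25/16,-3/2,-1,0]  gives -817/512
v_12 [RRBRBBRRBBBB]  L=[-2,-7/4,-13/8,-103/64,-205/128,-409/256,-817/512]  R=[-51/32,-25/16,-3/2,-1,0]  gives -1633/1024
v_13 [RRBRBBRRBBBBB]  L=[-2,-7/4,-13/8,-103/64,-205/128,-409/256,-817/512,-1633/1024]  R=[-51/32,-25/16,-3/2,-1,0]  gives -3265/2048
v_14 [RRBRBBRRBBBBBB]  L=[-2,-7/4,-13/8,-103/64,-205/128,-409/256,-817/512,-1633/1024,-3265/2048]  R=[-51/32,-25/16,-3/2,-1,0]  gives -6529/4096

-6529/4096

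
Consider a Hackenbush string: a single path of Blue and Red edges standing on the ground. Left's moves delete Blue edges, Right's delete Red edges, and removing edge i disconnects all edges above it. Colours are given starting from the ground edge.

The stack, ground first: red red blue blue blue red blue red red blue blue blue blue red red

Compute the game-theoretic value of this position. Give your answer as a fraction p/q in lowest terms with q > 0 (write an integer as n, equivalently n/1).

-9607/8192

edge 1 of 15 (red): { (no moves) | 0 } -> -1
edge 2 of 15 (red): { (no moves) | -1 0 } -> -2
edge 3 of 15 (blue): { -2 | -1 0 } -> -3/2
edge 4 of 15 (blue): { -2 -3/2 | -1 0 } -> -5/4
edge 5 of 15 (blue): { -2 -3/2 -5/4 | -1 0 } -> -9/8
edge 6 of 15 (red): { -2 -3/2 -5/4 | -9/8 -1 0 } -> -19/16
edge 7 of 15 (blue): { -2 -3/2 -5/4 -19/16 | -9/8 -1 0 } -> -37/32
edge 8 of 15 (red): { -2 -3/2 -5/4 -19/16 | -37/32 -9/8 -1 0 } -> -75/64
edge 9 of 15 (red): { -2 -3/2 -5/4 -19/16 | -75/64 -37/32 -9/8 -1 0 } -> -151/128
edge 10 of 15 (blue): { -2 -3/2 -5/4 -19/16 -151/128 | -75/64 -37/32 -9/8 -1 0 } -> -301/256
edge 11 of 15 (blue): { -2 -3/2 -5/4 -19/16 -151/128 -301/256 | -75/64 -37/32 -9/8 -1 0 } -> -601/512
edge 12 of 15 (blue): { -2 -3/2 -5/4 -19/16 -151/128 -301/256 -601/512 | -75/64 -37/32 -9/8 -1 0 } -> -1201/1024
edge 13 of 15 (blue): { -2 -3/2 -5/4 -19/16 -151/128 -301/256 -601/512 -1201/1024 | -75/64 -37/32 -9/8 -1 0 } -> -2401/2048
edge 14 of 15 (red): { -2 -3/2 -5/4 -19/16 -151/128 -301/256 -601/512 -1201/1024 | -2401/2048 -75/64 -37/32 -9/8 -1 0 } -> -4803/4096
edge 15 of 15 (red): { -2 -3/2 -5/4 -19/16 -151/128 -301/256 -601/512 -1201/1024 | -4803/4096 -2401/2048 -75/64 -37/32 -9/8 -1 0 } -> -9607/8192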